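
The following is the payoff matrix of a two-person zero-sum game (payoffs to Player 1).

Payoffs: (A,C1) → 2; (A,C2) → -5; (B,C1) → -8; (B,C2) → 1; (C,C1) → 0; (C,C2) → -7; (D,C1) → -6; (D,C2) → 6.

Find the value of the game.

-18/19

Row minima: A → -5, B → -8, C → -7, D → -6; maximin = -5.
Column maxima: C1 → 2, C2 → 6; minimax = 2.
-5 ≠ 2, so there is no saddle point; optimal play is mixed.
B is strictly dominated by D, so Player 1 never plays it.
C is strictly dominated by A, so Player 1 never plays it.
On the remaining 2×2 (A, D vs C1, C2):
Let Player 1 play A with probability p. Expected payoff against C1: 2p + (-6)(1−p) = 8p − 6; against C2: (-5)p + 6(1−p) = −11p + 6.
Setting these equal: 8p − 6 = −11p + 6 ⇒ 19p = 12 ⇒ p = 12/19, and the value is (8)·(12/19) − 6 = -18/19.
For Player 2: with q = P(C1), equating A's and D's payoffs gives 7q − 5 = −12q + 6 ⇒ q = 11/19.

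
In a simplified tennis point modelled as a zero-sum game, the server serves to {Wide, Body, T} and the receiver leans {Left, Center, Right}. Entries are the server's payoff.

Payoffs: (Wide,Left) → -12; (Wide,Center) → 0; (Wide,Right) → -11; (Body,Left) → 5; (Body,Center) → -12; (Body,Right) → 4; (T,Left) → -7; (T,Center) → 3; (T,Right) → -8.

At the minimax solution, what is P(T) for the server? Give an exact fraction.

Row minima: Wide → -12, Body → -12, T → -8; maximin = -8.
Column maxima: Left → 5, Center → 3, Right → 4; minimax = 3.
-8 ≠ 3, so there is no saddle point; optimal play is mixed.
Wide is strictly dominated by T, so the server never plays it.
With Wide eliminated, Left is strictly dominated by Right (it gives the server strictly more in every remaining row), so the receiver never plays it.
On the remaining 2×2 (Body, T vs Center, Right):
Let the server play Body with probability p. Expected payoff against Center: (-12)p + 3(1−p) = −15p + 3; against Right: 4p + (-8)(1−p) = 12p − 8.
Setting these equal: −15p + 3 = 12p − 8 ⇒ −27p = -11 ⇒ p = 11/27, and the value is (-15)·(11/27) + 3 = -28/9.
For the receiver: with q = P(Center), equating Body's and T's payoffs gives −16q + 4 = 11q − 8 ⇒ q = 4/9.

16/27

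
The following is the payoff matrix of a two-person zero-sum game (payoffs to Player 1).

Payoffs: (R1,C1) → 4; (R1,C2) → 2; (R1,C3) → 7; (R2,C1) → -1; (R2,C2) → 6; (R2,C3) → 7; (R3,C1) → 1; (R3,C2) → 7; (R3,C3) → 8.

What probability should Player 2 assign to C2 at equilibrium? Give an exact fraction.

3/8

Row minima: R1 → 2, R2 → -1, R3 → 1; maximin = 2.
Column maxima: C1 → 4, C2 → 7, C3 → 8; minimax = 4.
2 ≠ 4, so there is no saddle point; optimal play is mixed.
R2 is strictly dominated by R3, so Player 1 never plays it.
C3 is strictly dominated by C1 (it gives Player 1 strictly more in every row), so Player 2 never plays it.
On the remaining 2×2 (R1, R3 vs C1, C2):
Let Player 1 play R1 with probability p. Expected payoff against C1: 4p + 1(1−p) = 3p + 1; against C2: 2p + 7(1−p) = −5p + 7.
Setting these equal: 3p + 1 = −5p + 7 ⇒ 8p = 6 ⇒ p = 3/4, and the value is (3)·(3/4) + 1 = 13/4.
For Player 2: with q = P(C1), equating R1's and R3's payoffs gives 2q + 2 = −6q + 7 ⇒ q = 5/8.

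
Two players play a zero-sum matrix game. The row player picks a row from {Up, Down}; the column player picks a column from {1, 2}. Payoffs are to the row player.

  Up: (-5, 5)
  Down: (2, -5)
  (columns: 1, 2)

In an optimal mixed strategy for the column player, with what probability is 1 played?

10/17

Row minima: Up → -5, Down → -5; maximin = -5.
Column maxima: 1 → 2, 2 → 5; minimax = 2.
-5 ≠ 2, so there is no saddle point; optimal play is mixed.
Let the row player play Up with probability p. Expected payoff against 1: (-5)p + 2(1−p) = −7p + 2; against 2: 5p + (-5)(1−p) = 10p − 5.
Setting these equal: −7p + 2 = 10p − 5 ⇒ −17p = -7 ⇒ p = 7/17, and the value is (-7)·(7/17) + 2 = -15/17.
For the column player: with q = P(1), equating Up's and Down's payoffs gives −10q + 5 = 7q − 5 ⇒ q = 10/17.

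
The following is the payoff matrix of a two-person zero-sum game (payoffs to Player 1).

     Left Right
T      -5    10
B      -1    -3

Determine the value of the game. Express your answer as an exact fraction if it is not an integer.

Row minima: T → -5, B → -3; maximin = -3.
Column maxima: Left → -1, Right → 10; minimax = -1.
-3 ≠ -1, so there is no saddle point; optimal play is mixed.
Let Player 1 play T with probability p. Expected payoff against Left: (-5)p + (-1)(1−p) = −4p − 1; against Right: 10p + (-3)(1−p) = 13p − 3.
Setting these equal: −4p − 1 = 13p − 3 ⇒ −17p = -2 ⇒ p = 2/17, and the value is (-4)·(2/17) − 1 = -25/17.
For Player 2: with q = P(Left), equating T's and B's payoffs gives −15q + 10 = 2q − 3 ⇒ q = 13/17.

-25/17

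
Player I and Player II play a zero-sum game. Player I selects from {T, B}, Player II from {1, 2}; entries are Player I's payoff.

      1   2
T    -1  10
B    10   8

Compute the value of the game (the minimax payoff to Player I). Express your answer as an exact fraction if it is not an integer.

108/13

Row minima: T → -1, B → 8; maximin = 8.
Column maxima: 1 → 10, 2 → 10; minimax = 10.
8 ≠ 10, so there is no saddle point; optimal play is mixed.
Let Player I play T with probability p. Expected payoff against 1: (-1)p + 10(1−p) = −11p + 10; against 2: 10p + 8(1−p) = 2p + 8.
Setting these equal: −11p + 10 = 2p + 8 ⇒ −13p = -2 ⇒ p = 2/13, and the value is (-11)·(2/13) + 10 = 108/13.
For Player II: with q = P(1), equating T's and B's payoffs gives −11q + 10 = 2q + 8 ⇒ q = 2/13.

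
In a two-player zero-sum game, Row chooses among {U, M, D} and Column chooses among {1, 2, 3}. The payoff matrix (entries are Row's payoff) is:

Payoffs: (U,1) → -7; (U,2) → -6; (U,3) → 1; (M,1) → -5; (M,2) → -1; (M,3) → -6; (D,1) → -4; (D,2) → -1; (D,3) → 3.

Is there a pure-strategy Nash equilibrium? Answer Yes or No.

Yes

Row minima: U → -7, M → -6, D → -4; maximin = -4.
Column maxima: 1 → -4, 2 → -1, 3 → 3; minimax = -4.
maximin = minimax = -4, so a saddle point exists.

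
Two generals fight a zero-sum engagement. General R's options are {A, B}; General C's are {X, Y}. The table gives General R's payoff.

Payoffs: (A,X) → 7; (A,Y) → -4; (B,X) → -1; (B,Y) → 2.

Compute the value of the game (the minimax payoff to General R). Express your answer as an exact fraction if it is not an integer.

Row minima: A → -4, B → -1; maximin = -1.
Column maxima: X → 7, Y → 2; minimax = 2.
-1 ≠ 2, so there is no saddle point; optimal play is mixed.
Let General R play A with probability p. Expected payoff against X: 7p + (-1)(1−p) = 8p − 1; against Y: (-4)p + 2(1−p) = −6p + 2.
Setting these equal: 8p − 1 = −6p + 2 ⇒ 14p = 3 ⇒ p = 3/14, and the value is (8)·(3/14) − 1 = 5/7.
For General C: with q = P(X), equating A's and B's payoffs gives 11q − 4 = −3q + 2 ⇒ q = 3/7.

5/7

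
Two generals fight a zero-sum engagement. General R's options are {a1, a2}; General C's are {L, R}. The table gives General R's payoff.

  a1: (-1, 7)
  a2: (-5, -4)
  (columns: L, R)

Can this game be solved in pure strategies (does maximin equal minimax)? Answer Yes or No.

Row minima: a1 → -1, a2 → -5; maximin = -1.
Column maxima: L → -1, R → 7; minimax = -1.
maximin = minimax = -1, so a saddle point exists.

Yes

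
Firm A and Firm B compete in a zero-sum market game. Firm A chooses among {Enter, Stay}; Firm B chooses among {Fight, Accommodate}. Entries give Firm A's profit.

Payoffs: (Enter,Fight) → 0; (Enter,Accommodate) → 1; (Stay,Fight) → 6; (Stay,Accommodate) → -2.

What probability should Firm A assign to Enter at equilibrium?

8/9

Row minima: Enter → 0, Stay → -2; maximin = 0.
Column maxima: Fight → 6, Accommodate → 1; minimax = 1.
0 ≠ 1, so there is no saddle point; optimal play is mixed.
Let Firm A play Enter with probability p. Expected payoff against Fight: 0p + 6(1−p) = −6p + 6; against Accommodate: 1p + (-2)(1−p) = 3p − 2.
Setting these equal: −6p + 6 = 3p − 2 ⇒ −9p = -8 ⇒ p = 8/9, and the value is (-6)·(8/9) + 6 = 2/3.
For Firm B: with q = P(Fight), equating Enter's and Stay's payoffs gives −q + 1 = 8q − 2 ⇒ q = 1/3.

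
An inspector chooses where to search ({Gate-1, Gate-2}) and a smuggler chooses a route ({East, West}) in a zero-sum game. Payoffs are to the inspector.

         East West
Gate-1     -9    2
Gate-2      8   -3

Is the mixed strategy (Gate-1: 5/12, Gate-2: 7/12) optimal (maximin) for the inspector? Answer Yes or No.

No

Against East this mix gives (5/12)·(-9) + (7/12)·8 = 11/12.
Against West this mix gives (5/12)·2 + (7/12)·(-3) = -11/12.
The smuggler will play West, holding the inspector to -11/12. Shifting weight toward the row that does better against West would raise this floor (the equalizing mix achieves -1/2 against both West and East), so the proposed strategy is not optimal.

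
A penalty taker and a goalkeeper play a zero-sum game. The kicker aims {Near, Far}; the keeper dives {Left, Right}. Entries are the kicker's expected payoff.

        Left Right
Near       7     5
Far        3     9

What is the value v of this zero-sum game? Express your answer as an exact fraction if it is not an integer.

Row minima: Near → 5, Far → 3; maximin = 5.
Column maxima: Left → 7, Right → 9; minimax = 7.
5 ≠ 7, so there is no saddle point; optimal play is mixed.
Let the kicker play Near with probability p. Expected payoff against Left: 7p + 3(1−p) = 4p + 3; against Right: 5p + 9(1−p) = −4p + 9.
Setting these equal: 4p + 3 = −4p + 9 ⇒ 8p = 6 ⇒ p = 3/4, and the value is (4)·(3/4) + 3 = 6.
For the keeper: with q = P(Left), equating Near's and Far's payoffs gives 2q + 5 = −6q + 9 ⇒ q = 1/2.

6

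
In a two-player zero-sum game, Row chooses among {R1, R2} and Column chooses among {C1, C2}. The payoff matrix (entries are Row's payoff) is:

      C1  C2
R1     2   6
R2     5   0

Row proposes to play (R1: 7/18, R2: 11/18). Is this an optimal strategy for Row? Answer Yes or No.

No

Against C1 this mix gives (7/18)·2 + (11/18)·5 = 23/6.
Against C2 this mix gives (7/18)·6 + (11/18)·0 = 7/3.
Column will play C2, holding Row to 7/3. Shifting weight toward the row that does better against C2 would raise this floor (the equalizing mix achieves 10/3 against both C2 and C1), so the proposed strategy is not optimal.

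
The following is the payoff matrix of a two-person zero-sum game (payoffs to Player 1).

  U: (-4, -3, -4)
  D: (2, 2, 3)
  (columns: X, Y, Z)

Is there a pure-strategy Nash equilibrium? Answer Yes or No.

Row minima: U → -4, D → 2; maximin = 2.
Column maxima: X → 2, Y → 2, Z → 3; minimax = 2.
maximin = minimax = 2, so a saddle point exists.

Yes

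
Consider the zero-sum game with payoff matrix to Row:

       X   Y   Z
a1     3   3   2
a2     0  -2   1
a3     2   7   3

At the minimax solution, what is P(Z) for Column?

1/2

Row minima: a1 → 2, a2 → -2, a3 → 2; maximin = 2.
Column maxima: X → 3, Y → 7, Z → 3; minimax = 3.
2 ≠ 3, so there is no saddle point; optimal play is mixed.
a2 is strictly dominated by a1, so Row never plays it.
With a2 eliminated, Y is strictly dominated by Z (it gives Row strictly more in every remaining row), so Column never plays it.
On the remaining 2×2 (a1, a3 vs X, Z):
Let Row play a1 with probability p. Expected payoff against X: 3p + 2(1−p) = p + 2; against Z: 2p + 3(1−p) = −p + 3.
Setting these equal: p + 2 = −p + 3 ⇒ 2p = 1 ⇒ p = 1/2, and the value is (1)·(1/2) + 2 = 5/2.
For Column: with q = P(X), equating a1's and a3's payoffs gives q + 2 = −q + 3 ⇒ q = 1/2.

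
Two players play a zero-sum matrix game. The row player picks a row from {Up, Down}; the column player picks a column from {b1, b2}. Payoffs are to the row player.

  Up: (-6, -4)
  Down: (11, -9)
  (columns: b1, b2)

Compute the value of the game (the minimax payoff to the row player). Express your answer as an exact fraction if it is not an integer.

Row minima: Up → -6, Down → -9; maximin = -6.
Column maxima: b1 → 11, b2 → -4; minimax = -4.
-6 ≠ -4, so there is no saddle point; optimal play is mixed.
Let the row player play Up with probability p. Expected payoff against b1: (-6)p + 11(1−p) = −17p + 11; against b2: (-4)p + (-9)(1−p) = 5p − 9.
Setting these equal: −17p + 11 = 5p − 9 ⇒ −22p = -20 ⇒ p = 10/11, and the value is (-17)·(10/11) + 11 = -49/11.
For the column player: with q = P(b1), equating Up's and Down's payoffs gives −2q − 4 = 20q − 9 ⇒ q = 5/22.

-49/11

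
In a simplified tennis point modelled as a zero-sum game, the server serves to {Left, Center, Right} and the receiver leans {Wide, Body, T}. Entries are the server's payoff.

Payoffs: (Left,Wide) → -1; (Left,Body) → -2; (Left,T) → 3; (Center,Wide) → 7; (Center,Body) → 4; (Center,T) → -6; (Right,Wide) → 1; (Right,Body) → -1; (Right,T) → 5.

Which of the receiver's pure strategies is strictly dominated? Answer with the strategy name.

Body holds the server's payoff strictly below Wide in every row: -2 < -1, 4 < 7, -1 < 1.
So Wide is strictly dominated for the receiver.

Wide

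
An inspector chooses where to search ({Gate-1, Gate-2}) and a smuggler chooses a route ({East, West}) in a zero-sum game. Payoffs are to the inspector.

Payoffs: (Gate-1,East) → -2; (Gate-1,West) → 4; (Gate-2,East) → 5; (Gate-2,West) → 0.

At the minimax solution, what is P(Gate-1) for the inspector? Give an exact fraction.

Row minima: Gate-1 → -2, Gate-2 → 0; maximin = 0.
Column maxima: East → 5, West → 4; minimax = 4.
0 ≠ 4, so there is no saddle point; optimal play is mixed.
Let the inspector play Gate-1 with probability p. Expected payoff against East: (-2)p + 5(1−p) = −7p + 5; against West: 4p + 0(1−p) = 4p.
Setting these equal: −7p + 5 = 4p ⇒ −11p = -5 ⇒ p = 5/11, and the value is (-7)·(5/11) + 5 = 20/11.
For the smuggler: with q = P(East), equating Gate-1's and Gate-2's payoffs gives −6q + 4 = 5q ⇒ q = 4/11.

5/11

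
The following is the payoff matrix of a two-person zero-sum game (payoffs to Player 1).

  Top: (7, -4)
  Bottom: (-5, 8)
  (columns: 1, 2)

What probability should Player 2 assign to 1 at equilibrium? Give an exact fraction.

Row minima: Top → -4, Bottom → -5; maximin = -4.
Column maxima: 1 → 7, 2 → 8; minimax = 7.
-4 ≠ 7, so there is no saddle point; optimal play is mixed.
Let Player 1 play Top with probability p. Expected payoff against 1: 7p + (-5)(1−p) = 12p − 5; against 2: (-4)p + 8(1−p) = −12p + 8.
Setting these equal: 12p − 5 = −12p + 8 ⇒ 24p = 13 ⇒ p = 13/24, and the value is (12)·(13/24) − 5 = 3/2.
For Player 2: with q = P(1), equating Top's and Bottom's payoffs gives 11q − 4 = −13q + 8 ⇒ q = 1/2.

1/2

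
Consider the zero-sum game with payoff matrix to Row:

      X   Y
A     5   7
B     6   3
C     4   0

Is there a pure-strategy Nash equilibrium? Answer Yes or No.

No

Row minima: A → 5, B → 3, C → 0; maximin = 5.
Column maxima: X → 6, Y → 7; minimax = 6.
5 ≠ 6, so no pure-strategy equilibrium exists.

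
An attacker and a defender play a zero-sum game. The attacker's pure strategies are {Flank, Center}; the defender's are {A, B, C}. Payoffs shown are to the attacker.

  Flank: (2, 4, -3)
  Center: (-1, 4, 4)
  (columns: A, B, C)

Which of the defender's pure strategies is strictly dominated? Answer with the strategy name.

B

A holds the attacker's payoff strictly below B in every row: 2 < 4, -1 < 4.
So B is strictly dominated for the defender.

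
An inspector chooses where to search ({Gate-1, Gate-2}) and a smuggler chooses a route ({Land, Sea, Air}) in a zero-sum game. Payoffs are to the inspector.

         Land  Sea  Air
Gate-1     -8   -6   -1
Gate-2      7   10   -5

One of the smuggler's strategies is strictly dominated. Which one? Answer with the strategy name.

Land holds the inspector's payoff strictly below Sea in every row: -8 < -6, 7 < 10.
So Sea is strictly dominated for the smuggler.

Sea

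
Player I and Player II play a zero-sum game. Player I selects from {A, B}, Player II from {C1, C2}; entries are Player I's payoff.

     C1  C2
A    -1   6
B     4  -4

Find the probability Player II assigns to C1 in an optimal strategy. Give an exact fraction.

Row minima: A → -1, B → -4; maximin = -1.
Column maxima: C1 → 4, C2 → 6; minimax = 4.
-1 ≠ 4, so there is no saddle point; optimal play is mixed.
Let Player I play A with probability p. Expected payoff against C1: (-1)p + 4(1−p) = −5p + 4; against C2: 6p + (-4)(1−p) = 10p − 4.
Setting these equal: −5p + 4 = 10p − 4 ⇒ −15p = -8 ⇒ p = 8/15, and the value is (-5)·(8/15) + 4 = 4/3.
For Player II: with q = P(C1), equating A's and B's payoffs gives −7q + 6 = 8q − 4 ⇒ q = 2/3.

2/3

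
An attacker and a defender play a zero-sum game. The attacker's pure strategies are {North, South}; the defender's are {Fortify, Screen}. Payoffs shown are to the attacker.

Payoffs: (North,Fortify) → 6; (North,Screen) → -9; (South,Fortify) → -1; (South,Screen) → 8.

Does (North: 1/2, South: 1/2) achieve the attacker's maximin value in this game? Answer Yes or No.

No

Against Fortify this mix gives (1/2)·6 + (1/2)·(-1) = 5/2.
Against Screen this mix gives (1/2)·(-9) + (1/2)·8 = -1/2.
The defender will play Screen, holding the attacker to -1/2. Shifting weight toward the row that does better against Screen would raise this floor (the equalizing mix achieves 13/8 against both Screen and Fortify), so the proposed strategy is not optimal.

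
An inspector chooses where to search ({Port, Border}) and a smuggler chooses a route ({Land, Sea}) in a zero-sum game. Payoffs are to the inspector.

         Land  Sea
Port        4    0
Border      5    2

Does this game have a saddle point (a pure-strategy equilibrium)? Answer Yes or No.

Row minima: Port → 0, Border → 2; maximin = 2.
Column maxima: Land → 5, Sea → 2; minimax = 2.
maximin = minimax = 2, so a saddle point exists.

Yes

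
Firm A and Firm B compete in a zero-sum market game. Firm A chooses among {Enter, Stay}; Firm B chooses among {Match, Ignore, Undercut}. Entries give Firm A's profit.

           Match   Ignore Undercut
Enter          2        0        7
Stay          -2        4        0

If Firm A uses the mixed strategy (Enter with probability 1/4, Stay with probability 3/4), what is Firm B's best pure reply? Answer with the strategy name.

If Firm B plays Match, Firm A's expected payoff is (1/4)·2 + (3/4)·(-2) = -1.
If Firm B plays Ignore, Firm A's expected payoff is (1/4)·0 + (3/4)·4 = 3.
If Firm B plays Undercut, Firm A's expected payoff is (1/4)·7 + (3/4)·0 = 7/4.
Firm B minimizes Firm A's payoff; the smallest is -1, so the best response is Match.

Match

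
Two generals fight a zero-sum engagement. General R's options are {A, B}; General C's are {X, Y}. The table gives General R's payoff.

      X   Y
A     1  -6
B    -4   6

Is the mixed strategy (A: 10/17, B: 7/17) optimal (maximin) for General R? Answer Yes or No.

Yes

Against X this mix gives (10/17)·1 + (7/17)·(-4) = -18/17.
Against Y this mix gives (10/17)·(-6) + (7/17)·6 = -18/17.
All of General C's active replies (X, Y) yield -18/17, and no column does worse for General R. The mix makes General C indifferent and guarantees -18/17, so it is optimal.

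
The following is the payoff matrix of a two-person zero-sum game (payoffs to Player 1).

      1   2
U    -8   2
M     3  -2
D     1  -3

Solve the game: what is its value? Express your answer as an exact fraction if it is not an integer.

Row minima: U → -8, M → -2, D → -3; maximin = -2.
Column maxima: 1 → 3, 2 → 2; minimax = 2.
-2 ≠ 2, so there is no saddle point; optimal play is mixed.
D is strictly dominated by M, so Player 1 never plays it.
On the remaining 2×2 (U, M vs 1, 2):
Let Player 1 play U with probability p. Expected payoff against 1: (-8)p + 3(1−p) = −11p + 3; against 2: 2p + (-2)(1−p) = 4p − 2.
Setting these equal: −11p + 3 = 4p − 2 ⇒ −15p = -5 ⇒ p = 1/3, and the value is (-11)·(1/3) + 3 = -2/3.
For Player 2: with q = P(1), equating U's and M's payoffs gives −10q + 2 = 5q − 2 ⇒ q = 4/15.

-2/3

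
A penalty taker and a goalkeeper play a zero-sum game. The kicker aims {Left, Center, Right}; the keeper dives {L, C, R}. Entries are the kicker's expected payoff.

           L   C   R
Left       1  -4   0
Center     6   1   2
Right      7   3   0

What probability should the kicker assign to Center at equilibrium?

3/4

Row minima: Left → -4, Center → 1, Right → 0; maximin = 1.
Column maxima: L → 7, C → 3, R → 2; minimax = 2.
1 ≠ 2, so there is no saddle point; optimal play is mixed.
Left is strictly dominated by Center, so the kicker never plays it.
L is strictly dominated by C (it gives the kicker strictly more in every row), so the keeper never plays it.
On the remaining 2×2 (Center, Right vs C, R):
Let the kicker play Center with probability p. Expected payoff against C: 1p + 3(1−p) = −2p + 3; against R: 2p + 0(1−p) = 2p.
Setting these equal: −2p + 3 = 2p ⇒ −4p = -3 ⇒ p = 3/4, and the value is (-2)·(3/4) + 3 = 3/2.
For the keeper: with q = P(C), equating Center's and Right's payoffs gives −q + 2 = 3q ⇒ q = 1/2.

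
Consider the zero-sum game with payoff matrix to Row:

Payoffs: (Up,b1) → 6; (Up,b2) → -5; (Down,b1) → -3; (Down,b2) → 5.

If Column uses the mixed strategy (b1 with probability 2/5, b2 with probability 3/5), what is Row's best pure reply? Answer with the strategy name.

Expected payoff of Up: (2/5)·6 + (3/5)·(-5) = -3/5.
Expected payoff of Down: (2/5)·(-3) + (3/5)·5 = 9/5.
The largest is 9/5, so Row's best response is Down.

Down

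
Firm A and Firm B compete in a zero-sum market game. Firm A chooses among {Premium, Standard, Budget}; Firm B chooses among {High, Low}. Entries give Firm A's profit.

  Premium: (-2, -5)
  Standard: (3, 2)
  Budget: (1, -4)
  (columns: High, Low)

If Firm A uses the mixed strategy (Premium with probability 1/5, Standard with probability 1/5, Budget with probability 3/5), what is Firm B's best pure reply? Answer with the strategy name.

Low

If Firm B plays High, Firm A's expected payoff is (1/5)·(-2) + (1/5)·3 + (3/5)·1 = 4/5.
If Firm B plays Low, Firm A's expected payoff is (1/5)·(-5) + (1/5)·2 + (3/5)·(-4) = -3.
Firm B minimizes Firm A's payoff; the smallest is -3, so the best response is Low.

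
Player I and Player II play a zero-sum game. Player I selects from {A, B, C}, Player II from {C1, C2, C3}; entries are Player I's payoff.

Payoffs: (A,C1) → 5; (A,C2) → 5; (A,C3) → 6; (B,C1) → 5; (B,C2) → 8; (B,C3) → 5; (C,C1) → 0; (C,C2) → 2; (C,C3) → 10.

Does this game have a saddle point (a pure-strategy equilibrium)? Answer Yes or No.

Row minima: A → 5, B → 5, C → 0; maximin = 5.
Column maxima: C1 → 5, C2 → 8, C3 → 10; minimax = 5.
maximin = minimax = 5, so a saddle point exists.

Yes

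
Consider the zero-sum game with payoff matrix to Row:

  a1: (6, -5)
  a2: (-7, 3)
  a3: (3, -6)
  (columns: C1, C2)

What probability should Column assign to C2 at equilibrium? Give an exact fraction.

13/21

Row minima: a1 → -5, a2 → -7, a3 → -6; maximin = -5.
Column maxima: C1 → 6, C2 → 3; minimax = 3.
-5 ≠ 3, so there is no saddle point; optimal play is mixed.
a3 is strictly dominated by a1, so Row never plays it.
On the remaining 2×2 (a1, a2 vs C1, C2):
Let Row play a1 with probability p. Expected payoff against C1: 6p + (-7)(1−p) = 13p − 7; against C2: (-5)p + 3(1−p) = −8p + 3.
Setting these equal: 13p − 7 = −8p + 3 ⇒ 21p = 10 ⇒ p = 10/21, and the value is (13)·(10/21) − 7 = -17/21.
For Column: with q = P(C1), equating a1's and a2's payoffs gives 11q − 5 = −10q + 3 ⇒ q = 8/21.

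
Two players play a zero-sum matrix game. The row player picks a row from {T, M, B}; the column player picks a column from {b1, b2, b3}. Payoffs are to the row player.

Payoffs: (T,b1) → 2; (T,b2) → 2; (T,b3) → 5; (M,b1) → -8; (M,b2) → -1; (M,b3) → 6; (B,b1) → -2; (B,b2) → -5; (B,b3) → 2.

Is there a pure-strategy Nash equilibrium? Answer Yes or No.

Yes

Row minima: T → 2, M → -8, B → -5; maximin = 2.
Column maxima: b1 → 2, b2 → 2, b3 → 6; minimax = 2.
maximin = minimax = 2, so a saddle point exists.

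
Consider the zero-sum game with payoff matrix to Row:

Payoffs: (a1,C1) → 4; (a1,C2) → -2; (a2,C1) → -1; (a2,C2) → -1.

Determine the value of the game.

-1

Row minima: a1 → -2, a2 → -1; maximin = -1.
Column maxima: C1 → 4, C2 → -1; minimax = -1.
Since maximin = minimax = -1, there is a saddle point and the value is -1.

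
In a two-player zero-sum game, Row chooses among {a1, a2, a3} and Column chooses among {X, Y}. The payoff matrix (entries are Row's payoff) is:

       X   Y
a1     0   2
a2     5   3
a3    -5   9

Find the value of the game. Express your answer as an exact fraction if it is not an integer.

15/4

Row minima: a1 → 0, a2 → 3, a3 → -5; maximin = 3.
Column maxima: X → 5, Y → 9; minimax = 5.
3 ≠ 5, so there is no saddle point; optimal play is mixed.
a1 is strictly dominated by a2, so Row never plays it.
On the remaining 2×2 (a2, a3 vs X, Y):
Let Row play a2 with probability p. Expected payoff against X: 5p + (-5)(1−p) = 10p − 5; against Y: 3p + 9(1−p) = −6p + 9.
Setting these equal: 10p − 5 = −6p + 9 ⇒ 16p = 14 ⇒ p = 7/8, and the value is (10)·(7/8) − 5 = 15/4.
For Column: with q = P(X), equating a2's and a3's payoffs gives 2q + 3 = −14q + 9 ⇒ q = 3/8.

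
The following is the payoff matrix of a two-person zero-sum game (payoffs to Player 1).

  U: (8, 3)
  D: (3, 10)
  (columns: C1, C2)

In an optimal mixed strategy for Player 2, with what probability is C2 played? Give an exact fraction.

5/12

Row minima: U → 3, D → 3; maximin = 3.
Column maxima: C1 → 8, C2 → 10; minimax = 8.
3 ≠ 8, so there is no saddle point; optimal play is mixed.
Let Player 1 play U with probability p. Expected payoff against C1: 8p + 3(1−p) = 5p + 3; against C2: 3p + 10(1−p) = −7p + 10.
Setting these equal: 5p + 3 = −7p + 10 ⇒ 12p = 7 ⇒ p = 7/12, and the value is (5)·(7/12) + 3 = 71/12.
For Player 2: with q = P(C1), equating U's and D's payoffs gives 5q + 3 = −7q + 10 ⇒ q = 7/12.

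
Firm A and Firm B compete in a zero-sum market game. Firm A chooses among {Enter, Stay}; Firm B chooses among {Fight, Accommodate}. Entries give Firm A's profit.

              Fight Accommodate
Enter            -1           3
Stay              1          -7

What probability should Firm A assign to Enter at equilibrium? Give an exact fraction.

2/3

Row minima: Enter → -1, Stay → -7; maximin = -1.
Column maxima: Fight → 1, Accommodate → 3; minimax = 1.
-1 ≠ 1, so there is no saddle point; optimal play is mixed.
Let Firm A play Enter with probability p. Expected payoff against Fight: (-1)p + 1(1−p) = −2p + 1; against Accommodate: 3p + (-7)(1−p) = 10p − 7.
Setting these equal: −2p + 1 = 10p − 7 ⇒ −12p = -8 ⇒ p = 2/3, and the value is (-2)·(2/3) + 1 = -1/3.
For Firm B: with q = P(Fight), equating Enter's and Stay's payoffs gives −4q + 3 = 8q − 7 ⇒ q = 5/6.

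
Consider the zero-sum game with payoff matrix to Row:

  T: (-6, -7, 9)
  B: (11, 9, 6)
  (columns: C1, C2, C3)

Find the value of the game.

Row minima: T → -7, B → 6; maximin = 6.
Column maxima: C1 → 11, C2 → 9, C3 → 9; minimax = 9.
6 ≠ 9, so there is no saddle point; optimal play is mixed.
C1 is strictly dominated by C2 (it gives Row strictly more in every row), so Column never plays it.
On the remaining 2×2 (T, B vs C2, C3):
Let Row play T with probability p. Expected payoff against C2: (-7)p + 9(1−p) = −16p + 9; against C3: 9p + 6(1−p) = 3p + 6.
Setting these equal: −16p + 9 = 3p + 6 ⇒ −19p = -3 ⇒ p = 3/19, and the value is (-16)·(3/19) + 9 = 123/19.
For Column: with q = P(C2), equating T's and B's payoffs gives −16q + 9 = 3q + 6 ⇒ q = 3/19.

123/19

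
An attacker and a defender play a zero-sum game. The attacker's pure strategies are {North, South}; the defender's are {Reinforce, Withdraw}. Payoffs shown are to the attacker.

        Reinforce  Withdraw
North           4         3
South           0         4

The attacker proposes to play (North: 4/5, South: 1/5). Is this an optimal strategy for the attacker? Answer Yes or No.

Against Reinforce this mix gives (4/5)·4 + (1/5)·0 = 16/5.
Against Withdraw this mix gives (4/5)·3 + (1/5)·4 = 16/5.
All of the defender's active replies (Reinforce, Withdraw) yield 16/5, and no column does worse for the attacker. The mix makes the defender indifferent and guarantees 16/5, so it is optimal.

Yes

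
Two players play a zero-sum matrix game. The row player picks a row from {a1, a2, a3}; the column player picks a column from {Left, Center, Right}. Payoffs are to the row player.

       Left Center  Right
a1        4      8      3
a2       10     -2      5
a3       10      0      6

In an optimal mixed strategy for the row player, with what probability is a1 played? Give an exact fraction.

Row minima: a1 → 3, a2 → -2, a3 → 0; maximin = 3.
Column maxima: Left → 10, Center → 8, Right → 6; minimax = 6.
3 ≠ 6, so there is no saddle point; optimal play is mixed.
Left is strictly dominated by Right (it gives the row player strictly more in every row), so the column player never plays it.
With Left eliminated, a2 is strictly dominated by a3 (a3 gives the row player strictly more in every remaining column), so the row player never plays it.
On the remaining 2×2 (a1, a3 vs Center, Right):
Let the row player play a1 with probability p. Expected payoff against Center: 8p + 0(1−p) = 8p; against Right: 3p + 6(1−p) = −3p + 6.
Setting these equal: 8p = −3p + 6 ⇒ 11p = 6 ⇒ p = 6/11, and the value is (8)·(6/11) = 48/11.
For the column player: with q = P(Center), equating a1's and a3's payoffs gives 5q + 3 = −6q + 6 ⇒ q = 3/11.

6/11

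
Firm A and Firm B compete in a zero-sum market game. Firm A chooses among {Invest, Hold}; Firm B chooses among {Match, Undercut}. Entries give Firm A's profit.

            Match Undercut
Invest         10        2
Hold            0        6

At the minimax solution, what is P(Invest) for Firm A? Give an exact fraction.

3/7

Row minima: Invest → 2, Hold → 0; maximin = 2.
Column maxima: Match → 10, Undercut → 6; minimax = 6.
2 ≠ 6, so there is no saddle point; optimal play is mixed.
Let Firm A play Invest with probability p. Expected payoff against Match: 10p + 0(1−p) = 10p; against Undercut: 2p + 6(1−p) = −4p + 6.
Setting these equal: 10p = −4p + 6 ⇒ 14p = 6 ⇒ p = 3/7, and the value is (10)·(3/7) = 30/7.
For Firm B: with q = P(Match), equating Invest's and Hold's payoffs gives 8q + 2 = −6q + 6 ⇒ q = 2/7.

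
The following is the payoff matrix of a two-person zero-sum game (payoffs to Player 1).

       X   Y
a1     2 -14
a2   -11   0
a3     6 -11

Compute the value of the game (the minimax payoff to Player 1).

-121/28

Row minima: a1 → -14, a2 → -11, a3 → -11; maximin = -11.
Column maxima: X → 6, Y → 0; minimax = 0.
-11 ≠ 0, so there is no saddle point; optimal play is mixed.
a1 is strictly dominated by a3, so Player 1 never plays it.
On the remaining 2×2 (a2, a3 vs X, Y):
Let Player 1 play a2 with probability p. Expected payoff against X: (-11)p + 6(1−p) = −17p + 6; against Y: 0p + (-11)(1−p) = 11p − 11.
Setting these equal: −17p + 6 = 11p − 11 ⇒ −28p = -17 ⇒ p = 17/28, and the value is (-17)·(17/28) + 6 = -121/28.
For Player 2: with q = P(X), equating a2's and a3's payoffs gives −11q = 17q − 11 ⇒ q = 11/28.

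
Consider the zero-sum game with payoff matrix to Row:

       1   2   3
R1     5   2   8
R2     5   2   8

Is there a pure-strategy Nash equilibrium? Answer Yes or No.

Yes

Row minima: R1 → 2, R2 → 2; maximin = 2.
Column maxima: 1 → 5, 2 → 2, 3 → 8; minimax = 2.
maximin = minimax = 2, so a saddle point exists.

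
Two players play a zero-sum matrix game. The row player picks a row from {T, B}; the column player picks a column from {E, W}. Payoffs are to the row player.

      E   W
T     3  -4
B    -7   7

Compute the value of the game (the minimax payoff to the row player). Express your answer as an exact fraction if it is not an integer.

Row minima: T → -4, B → -7; maximin = -4.
Column maxima: E → 3, W → 7; minimax = 3.
-4 ≠ 3, so there is no saddle point; optimal play is mixed.
Let the row player play T with probability p. Expected payoff against E: 3p + (-7)(1−p) = 10p − 7; against W: (-4)p + 7(1−p) = −11p + 7.
Setting these equal: 10p − 7 = −11p + 7 ⇒ 21p = 14 ⇒ p = 2/3, and the value is (10)·(2/3) − 7 = -1/3.
For the column player: with q = P(E), equating T's and B's payoffs gives 7q − 4 = −14q + 7 ⇒ q = 11/21.

-1/3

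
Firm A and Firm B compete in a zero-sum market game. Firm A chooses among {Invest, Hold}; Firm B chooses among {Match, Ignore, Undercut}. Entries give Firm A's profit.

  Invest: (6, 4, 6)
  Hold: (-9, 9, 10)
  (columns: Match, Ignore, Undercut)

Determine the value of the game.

9/2

Row minima: Invest → 4, Hold → -9; maximin = 4.
Column maxima: Match → 6, Ignore → 9, Undercut → 10; minimax = 6.
4 ≠ 6, so there is no saddle point; optimal play is mixed.
Undercut is strictly dominated by Ignore (it gives Firm A strictly more in every row), so Firm B never plays it.
On the remaining 2×2 (Invest, Hold vs Match, Ignore):
Let Firm A play Invest with probability p. Expected payoff against Match: 6p + (-9)(1−p) = 15p − 9; against Ignore: 4p + 9(1−p) = −5p + 9.
Setting these equal: 15p − 9 = −5p + 9 ⇒ 20p = 18 ⇒ p = 9/10, and the value is (15)·(9/10) − 9 = 9/2.
For Firm B: with q = P(Match), equating Invest's and Hold's payoffs gives 2q + 4 = −18q + 9 ⇒ q = 1/4.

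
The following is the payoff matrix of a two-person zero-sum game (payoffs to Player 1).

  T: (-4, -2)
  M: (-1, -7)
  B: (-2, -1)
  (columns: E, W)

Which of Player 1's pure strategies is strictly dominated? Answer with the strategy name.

T

B gives a strictly higher payoff than T against every column: -2 > -4, -1 > -2.
So T is strictly dominated and Player 1 never plays it.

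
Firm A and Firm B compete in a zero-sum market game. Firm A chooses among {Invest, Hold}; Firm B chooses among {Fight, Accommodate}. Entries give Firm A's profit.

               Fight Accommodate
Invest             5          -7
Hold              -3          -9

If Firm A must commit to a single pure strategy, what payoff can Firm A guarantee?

Row minima: Invest → -7, Hold → -9.
The best of these is -7.

-7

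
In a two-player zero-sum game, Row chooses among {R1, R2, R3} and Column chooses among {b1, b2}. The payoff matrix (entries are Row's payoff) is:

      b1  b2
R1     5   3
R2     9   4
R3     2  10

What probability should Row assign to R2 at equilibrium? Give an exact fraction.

8/13

Row minima: R1 → 3, R2 → 4, R3 → 2; maximin = 4.
Column maxima: b1 → 9, b2 → 10; minimax = 9.
4 ≠ 9, so there is no saddle point; optimal play is mixed.
R1 is strictly dominated by R2, so Row never plays it.
On the remaining 2×2 (R2, R3 vs b1, b2):
Let Row play R2 with probability p. Expected payoff against b1: 9p + 2(1−p) = 7p + 2; against b2: 4p + 10(1−p) = −6p + 10.
Setting these equal: 7p + 2 = −6p + 10 ⇒ 13p = 8 ⇒ p = 8/13, and the value is (7)·(8/13) + 2 = 82/13.
For Column: with q = P(b1), equating R2's and R3's payoffs gives 5q + 4 = −8q + 10 ⇒ q = 6/13.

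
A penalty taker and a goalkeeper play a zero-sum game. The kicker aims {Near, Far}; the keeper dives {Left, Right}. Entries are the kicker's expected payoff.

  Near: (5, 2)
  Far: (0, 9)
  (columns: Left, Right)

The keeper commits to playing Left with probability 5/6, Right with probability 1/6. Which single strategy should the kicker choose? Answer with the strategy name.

Expected payoff of Near: (5/6)·5 + (1/6)·2 = 9/2.
Expected payoff of Far: (5/6)·0 + (1/6)·9 = 3/2.
The largest is 9/2, so the kicker's best response is Near.

Near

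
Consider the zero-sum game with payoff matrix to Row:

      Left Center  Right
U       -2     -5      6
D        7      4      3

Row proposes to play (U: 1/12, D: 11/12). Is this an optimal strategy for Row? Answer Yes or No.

Against Left this mix gives (1/12)·(-2) + (11/12)·7 = 25/4.
Against Center this mix gives (1/12)·(-5) + (11/12)·4 = 13/4.
Against Right this mix gives (1/12)·6 + (11/12)·3 = 13/4.
All of Column's active replies (Center, Right) yield 13/4, and no column does worse for Row. The mix makes Column indifferent and guarantees 13/4, so it is optimal.

Yes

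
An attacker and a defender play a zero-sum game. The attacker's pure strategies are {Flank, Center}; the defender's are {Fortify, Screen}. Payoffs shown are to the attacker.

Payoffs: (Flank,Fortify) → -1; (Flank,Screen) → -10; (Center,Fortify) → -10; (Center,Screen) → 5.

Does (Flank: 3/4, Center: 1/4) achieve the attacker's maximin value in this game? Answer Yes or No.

Against Fortify this mix gives (3/4)·(-1) + (1/4)·(-10) = -13/4.
Against Screen this mix gives (3/4)·(-10) + (1/4)·5 = -25/4.
The defender will play Screen, holding the attacker to -25/4. Shifting weight toward the row that does better against Screen would raise this floor (the equalizing mix achieves -35/8 against both Screen and Fortify), so the proposed strategy is not optimal.

No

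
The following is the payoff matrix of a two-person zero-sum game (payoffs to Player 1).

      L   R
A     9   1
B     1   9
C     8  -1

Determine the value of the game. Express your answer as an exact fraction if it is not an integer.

5

Row minima: A → 1, B → 1, C → -1; maximin = 1.
Column maxima: L → 9, R → 9; minimax = 9.
1 ≠ 9, so there is no saddle point; optimal play is mixed.
C is strictly dominated by A, so Player 1 never plays it.
On the remaining 2×2 (A, B vs L, R):
Let Player 1 play A with probability p. Expected payoff against L: 9p + 1(1−p) = 8p + 1; against R: 1p + 9(1−p) = −8p + 9.
Setting these equal: 8p + 1 = −8p + 9 ⇒ 16p = 8 ⇒ p = 1/2, and the value is (8)·(1/2) + 1 = 5.
For Player 2: with q = P(L), equating A's and B's payoffs gives 8q + 1 = −8q + 9 ⇒ q = 1/2.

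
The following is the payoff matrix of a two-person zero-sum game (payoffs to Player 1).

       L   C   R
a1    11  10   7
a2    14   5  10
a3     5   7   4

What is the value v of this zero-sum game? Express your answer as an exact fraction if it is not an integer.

65/8

Row minima: a1 → 7, a2 → 5, a3 → 4; maximin = 7.
Column maxima: L → 14, C → 10, R → 10; minimax = 10.
7 ≠ 10, so there is no saddle point; optimal play is mixed.
a3 is strictly dominated by a1, so Player 1 never plays it.
With a3 eliminated, L is strictly dominated by C (it gives Player 1 strictly more in every remaining row), so Player 2 never plays it.
On the remaining 2×2 (a1, a2 vs C, R):
Let Player 1 play a1 with probability p. Expected payoff against C: 10p + 5(1−p) = 5p + 5; against R: 7p + 10(1−p) = −3p + 10.
Setting these equal: 5p + 5 = −3p + 10 ⇒ 8p = 5 ⇒ p = 5/8, and the value is (5)·(5/8) + 5 = 65/8.
For Player 2: with q = P(C), equating a1's and a2's payoffs gives 3q + 7 = −5q + 10 ⇒ q = 3/8.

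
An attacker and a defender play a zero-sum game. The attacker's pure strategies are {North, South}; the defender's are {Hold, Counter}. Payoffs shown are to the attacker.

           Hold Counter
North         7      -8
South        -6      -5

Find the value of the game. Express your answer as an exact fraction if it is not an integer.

Row minima: North → -8, South → -6; maximin = -6.
Column maxima: Hold → 7, Counter → -5; minimax = -5.
-6 ≠ -5, so there is no saddle point; optimal play is mixed.
Let the attacker play North with probability p. Expected payoff against Hold: 7p + (-6)(1−p) = 13p − 6; against Counter: (-8)p + (-5)(1−p) = −3p − 5.
Setting these equal: 13p − 6 = −3p − 5 ⇒ 16p = 1 ⇒ p = 1/16, and the value is (13)·(1/16) − 6 = -83/16.
For the defender: with q = P(Hold), equating North's and South's payoffs gives 15q − 8 = −q − 5 ⇒ q = 3/16.

-83/16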